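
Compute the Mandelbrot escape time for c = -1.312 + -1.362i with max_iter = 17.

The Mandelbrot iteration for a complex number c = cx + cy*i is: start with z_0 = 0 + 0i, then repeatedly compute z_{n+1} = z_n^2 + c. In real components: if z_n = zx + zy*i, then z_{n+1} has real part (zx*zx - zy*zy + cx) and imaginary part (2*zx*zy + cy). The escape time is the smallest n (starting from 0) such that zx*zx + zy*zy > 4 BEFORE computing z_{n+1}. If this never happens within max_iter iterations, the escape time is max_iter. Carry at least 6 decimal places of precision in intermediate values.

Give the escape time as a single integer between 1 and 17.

Answer: 2

Derivation:
z_0 = 0 + 0i, c = -1.3120 + -1.3620i
Iter 1: z = -1.3120 + -1.3620i, |z|^2 = 3.5764
Iter 2: z = -1.4457 + 2.2119i, |z|^2 = 6.9825
Escaped at iteration 2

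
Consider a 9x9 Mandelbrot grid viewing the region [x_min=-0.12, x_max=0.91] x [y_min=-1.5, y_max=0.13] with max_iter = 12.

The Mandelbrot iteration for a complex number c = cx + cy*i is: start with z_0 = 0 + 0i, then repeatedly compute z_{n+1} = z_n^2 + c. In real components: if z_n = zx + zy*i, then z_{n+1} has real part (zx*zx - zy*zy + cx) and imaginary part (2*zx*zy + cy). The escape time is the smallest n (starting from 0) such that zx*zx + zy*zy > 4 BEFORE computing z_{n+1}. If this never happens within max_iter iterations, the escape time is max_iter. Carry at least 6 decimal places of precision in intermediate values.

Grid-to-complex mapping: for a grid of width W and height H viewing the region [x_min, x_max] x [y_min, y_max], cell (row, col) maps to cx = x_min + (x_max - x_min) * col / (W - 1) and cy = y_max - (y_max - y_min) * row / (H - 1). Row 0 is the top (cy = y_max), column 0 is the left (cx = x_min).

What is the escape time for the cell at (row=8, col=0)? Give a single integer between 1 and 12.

z_0 = 0 + 0i, c = -0.1200 + -1.5000i
Iter 1: z = -0.1200 + -1.5000i, |z|^2 = 2.2644
Iter 2: z = -2.3556 + -1.1400i, |z|^2 = 6.8485
Escaped at iteration 2

Answer: 2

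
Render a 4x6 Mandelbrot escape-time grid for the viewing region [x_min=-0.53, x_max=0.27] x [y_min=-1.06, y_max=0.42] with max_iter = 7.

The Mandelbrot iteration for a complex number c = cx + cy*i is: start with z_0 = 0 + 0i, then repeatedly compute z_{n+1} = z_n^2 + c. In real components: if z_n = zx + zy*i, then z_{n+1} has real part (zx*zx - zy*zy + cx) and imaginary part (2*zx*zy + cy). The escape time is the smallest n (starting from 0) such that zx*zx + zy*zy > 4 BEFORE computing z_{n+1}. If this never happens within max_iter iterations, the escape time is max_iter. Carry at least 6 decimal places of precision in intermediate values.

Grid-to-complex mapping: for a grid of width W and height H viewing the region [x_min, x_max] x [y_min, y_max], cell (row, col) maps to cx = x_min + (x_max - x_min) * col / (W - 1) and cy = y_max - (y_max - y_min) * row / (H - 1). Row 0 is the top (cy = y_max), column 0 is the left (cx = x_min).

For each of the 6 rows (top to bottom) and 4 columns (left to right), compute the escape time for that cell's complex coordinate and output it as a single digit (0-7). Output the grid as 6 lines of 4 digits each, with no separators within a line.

Answer: 7777
7777
7777
7777
6775
4553

Derivation:
(row=0, col=0): c = -0.5300 + 0.4200i → escape time 7
(row=0, col=1): c = -0.2633 + 0.4200i → escape time 7
(row=0, col=2): c = 0.0033 + 0.4200i → escape time 7
(row=0, col=3): c = 0.2700 + 0.4200i → escape time 7
(row=1, col=0): c = -0.5300 + 0.1240i → escape time 7
(row=1, col=1): c = -0.2633 + 0.1240i → escape time 7
(row=1, col=2): c = 0.0033 + 0.1240i → escape time 7
(row=1, col=3): c = 0.2700 + 0.1240i → escape time 7
(row=2, col=0): c = -0.5300 + -0.1720i → escape time 7
(row=2, col=1): c = -0.2633 + -0.1720i → escape time 7
(row=2, col=2): c = 0.0033 + -0.1720i → escape time 7
(row=2, col=3): c = 0.2700 + -0.1720i → escape time 7
(row=3, col=0): c = -0.5300 + -0.4680i → escape time 7
(row=3, col=1): c = -0.2633 + -0.4680i → escape time 7
(row=3, col=2): c = 0.0033 + -0.4680i → escape time 7
(row=3, col=3): c = 0.2700 + -0.4680i → escape time 7
(row=4, col=0): c = -0.5300 + -0.7640i → escape time 6
(row=4, col=1): c = -0.2633 + -0.7640i → escape time 7
(row=4, col=2): c = 0.0033 + -0.7640i → escape time 7
(row=4, col=3): c = 0.2700 + -0.7640i → escape time 5
(row=5, col=0): c = -0.5300 + -1.0600i → escape time 4
(row=5, col=1): c = -0.2633 + -1.0600i → escape time 5
(row=5, col=2): c = 0.0033 + -1.0600i → escape time 5
(row=5, col=3): c = 0.2700 + -1.0600i → escape time 3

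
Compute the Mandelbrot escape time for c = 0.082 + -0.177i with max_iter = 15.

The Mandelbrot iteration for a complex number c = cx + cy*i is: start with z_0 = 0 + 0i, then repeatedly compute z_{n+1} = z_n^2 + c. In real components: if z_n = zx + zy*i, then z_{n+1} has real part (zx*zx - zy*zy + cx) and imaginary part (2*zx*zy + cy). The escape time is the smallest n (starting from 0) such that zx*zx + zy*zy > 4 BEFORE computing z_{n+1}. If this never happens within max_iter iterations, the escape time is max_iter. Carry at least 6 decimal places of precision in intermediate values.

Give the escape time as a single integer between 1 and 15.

z_0 = 0 + 0i, c = 0.0820 + -0.1770i
Iter 1: z = 0.0820 + -0.1770i, |z|^2 = 0.0381
Iter 2: z = 0.0574 + -0.2060i, |z|^2 = 0.0457
Iter 3: z = 0.0428 + -0.2006i, |z|^2 = 0.0421
Iter 4: z = 0.0436 + -0.1942i, |z|^2 = 0.0396
Iter 5: z = 0.0462 + -0.1939i, |z|^2 = 0.0397
Iter 6: z = 0.0465 + -0.1949i, |z|^2 = 0.0402
Iter 7: z = 0.0462 + -0.1951i, |z|^2 = 0.0402
Iter 8: z = 0.0461 + -0.1950i, |z|^2 = 0.0402
Iter 9: z = 0.0461 + -0.1950i, |z|^2 = 0.0401
Iter 10: z = 0.0461 + -0.1950i, |z|^2 = 0.0401
Iter 11: z = 0.0461 + -0.1950i, |z|^2 = 0.0401
Iter 12: z = 0.0461 + -0.1950i, |z|^2 = 0.0401
Iter 13: z = 0.0461 + -0.1950i, |z|^2 = 0.0401
Iter 14: z = 0.0461 + -0.1950i, |z|^2 = 0.0401

Answer: 15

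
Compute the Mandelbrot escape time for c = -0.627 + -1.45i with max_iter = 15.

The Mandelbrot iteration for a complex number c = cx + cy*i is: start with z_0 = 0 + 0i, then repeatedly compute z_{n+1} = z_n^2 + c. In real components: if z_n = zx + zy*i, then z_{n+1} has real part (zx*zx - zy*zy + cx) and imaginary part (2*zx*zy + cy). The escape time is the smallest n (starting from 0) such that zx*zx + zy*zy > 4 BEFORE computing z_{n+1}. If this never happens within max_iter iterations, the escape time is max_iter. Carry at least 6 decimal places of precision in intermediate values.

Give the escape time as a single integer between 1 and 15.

Answer: 2

Derivation:
z_0 = 0 + 0i, c = -0.6270 + -1.4500i
Iter 1: z = -0.6270 + -1.4500i, |z|^2 = 2.4956
Iter 2: z = -2.3364 + 0.3683i, |z|^2 = 5.5943
Escaped at iteration 2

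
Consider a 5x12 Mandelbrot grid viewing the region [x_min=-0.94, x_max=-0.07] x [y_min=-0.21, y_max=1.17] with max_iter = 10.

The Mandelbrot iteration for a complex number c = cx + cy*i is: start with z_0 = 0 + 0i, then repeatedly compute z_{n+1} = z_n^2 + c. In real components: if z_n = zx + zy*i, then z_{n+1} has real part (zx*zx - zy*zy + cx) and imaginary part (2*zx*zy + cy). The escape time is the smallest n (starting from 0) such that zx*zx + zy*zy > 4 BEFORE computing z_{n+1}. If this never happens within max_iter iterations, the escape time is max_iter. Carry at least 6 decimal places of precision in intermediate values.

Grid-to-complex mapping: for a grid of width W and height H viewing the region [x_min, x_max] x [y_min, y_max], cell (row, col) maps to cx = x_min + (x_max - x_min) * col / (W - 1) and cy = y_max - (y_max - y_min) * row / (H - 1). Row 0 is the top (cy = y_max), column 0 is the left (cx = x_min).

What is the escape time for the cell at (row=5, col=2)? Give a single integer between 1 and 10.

Answer: 10

Derivation:
z_0 = 0 + 0i, c = -0.5050 + 0.5427i
Iter 1: z = -0.5050 + 0.5427i, |z|^2 = 0.5496
Iter 2: z = -0.5445 + -0.0054i, |z|^2 = 0.2965
Iter 3: z = -0.2085 + 0.5486i, |z|^2 = 0.3445
Iter 4: z = -0.7625 + 0.3139i, |z|^2 = 0.6800
Iter 5: z = -0.0221 + 0.0640i, |z|^2 = 0.0046
Iter 6: z = -0.5086 + 0.5399i, |z|^2 = 0.5502
Iter 7: z = -0.5378 + -0.0065i, |z|^2 = 0.2893
Iter 8: z = -0.2158 + 0.5497i, |z|^2 = 0.3487
Iter 9: z = -0.7606 + 0.3055i, |z|^2 = 0.6718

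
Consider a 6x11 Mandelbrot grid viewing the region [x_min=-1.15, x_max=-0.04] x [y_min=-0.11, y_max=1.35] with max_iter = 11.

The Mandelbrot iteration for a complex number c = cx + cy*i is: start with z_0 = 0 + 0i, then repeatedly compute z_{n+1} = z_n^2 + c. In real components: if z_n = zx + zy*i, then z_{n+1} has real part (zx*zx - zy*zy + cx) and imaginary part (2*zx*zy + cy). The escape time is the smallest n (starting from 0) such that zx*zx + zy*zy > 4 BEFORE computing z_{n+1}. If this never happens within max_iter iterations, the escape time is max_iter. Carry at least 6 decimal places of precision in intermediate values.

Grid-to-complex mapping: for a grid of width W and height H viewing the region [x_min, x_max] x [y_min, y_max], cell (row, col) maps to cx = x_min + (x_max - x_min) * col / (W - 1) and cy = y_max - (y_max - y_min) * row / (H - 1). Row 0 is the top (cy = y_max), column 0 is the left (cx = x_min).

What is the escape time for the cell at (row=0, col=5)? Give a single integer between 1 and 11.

Answer: 2

Derivation:
z_0 = 0 + 0i, c = -0.0400 + 1.3500i
Iter 1: z = -0.0400 + 1.3500i, |z|^2 = 1.8241
Iter 2: z = -1.8609 + 1.2420i, |z|^2 = 5.0055
Escaped at iteration 2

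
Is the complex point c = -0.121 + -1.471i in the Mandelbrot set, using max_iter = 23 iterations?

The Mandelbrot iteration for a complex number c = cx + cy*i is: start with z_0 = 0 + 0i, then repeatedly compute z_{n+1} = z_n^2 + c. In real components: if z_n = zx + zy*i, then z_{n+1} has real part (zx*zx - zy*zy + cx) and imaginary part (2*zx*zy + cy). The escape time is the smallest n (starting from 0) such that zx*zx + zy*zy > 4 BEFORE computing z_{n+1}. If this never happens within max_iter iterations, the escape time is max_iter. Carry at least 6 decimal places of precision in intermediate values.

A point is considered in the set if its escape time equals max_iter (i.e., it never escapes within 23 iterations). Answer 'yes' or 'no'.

Answer: no

Derivation:
z_0 = 0 + 0i, c = -0.1210 + -1.4710i
Iter 1: z = -0.1210 + -1.4710i, |z|^2 = 2.1785
Iter 2: z = -2.2702 + -1.1150i, |z|^2 = 6.3971
Escaped at iteration 2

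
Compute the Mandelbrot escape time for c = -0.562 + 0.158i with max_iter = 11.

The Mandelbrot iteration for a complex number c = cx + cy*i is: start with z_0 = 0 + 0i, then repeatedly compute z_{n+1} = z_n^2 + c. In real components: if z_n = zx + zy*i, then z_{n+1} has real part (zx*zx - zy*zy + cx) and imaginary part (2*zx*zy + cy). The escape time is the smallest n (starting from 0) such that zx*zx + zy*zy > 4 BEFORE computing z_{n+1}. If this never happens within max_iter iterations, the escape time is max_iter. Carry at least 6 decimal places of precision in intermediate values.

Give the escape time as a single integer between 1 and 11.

z_0 = 0 + 0i, c = -0.5620 + 0.1580i
Iter 1: z = -0.5620 + 0.1580i, |z|^2 = 0.3408
Iter 2: z = -0.2711 + -0.0196i, |z|^2 = 0.0739
Iter 3: z = -0.4889 + 0.1686i, |z|^2 = 0.2674
Iter 4: z = -0.3514 + -0.0069i, |z|^2 = 0.1236
Iter 5: z = -0.4385 + 0.1628i, |z|^2 = 0.2188
Iter 6: z = -0.3962 + 0.0152i, |z|^2 = 0.1572
Iter 7: z = -0.4053 + 0.1460i, |z|^2 = 0.1855
Iter 8: z = -0.4191 + 0.0397i, |z|^2 = 0.1772
Iter 9: z = -0.3880 + 0.1247i, |z|^2 = 0.1661
Iter 10: z = -0.4270 + 0.0612i, |z|^2 = 0.1861

Answer: 11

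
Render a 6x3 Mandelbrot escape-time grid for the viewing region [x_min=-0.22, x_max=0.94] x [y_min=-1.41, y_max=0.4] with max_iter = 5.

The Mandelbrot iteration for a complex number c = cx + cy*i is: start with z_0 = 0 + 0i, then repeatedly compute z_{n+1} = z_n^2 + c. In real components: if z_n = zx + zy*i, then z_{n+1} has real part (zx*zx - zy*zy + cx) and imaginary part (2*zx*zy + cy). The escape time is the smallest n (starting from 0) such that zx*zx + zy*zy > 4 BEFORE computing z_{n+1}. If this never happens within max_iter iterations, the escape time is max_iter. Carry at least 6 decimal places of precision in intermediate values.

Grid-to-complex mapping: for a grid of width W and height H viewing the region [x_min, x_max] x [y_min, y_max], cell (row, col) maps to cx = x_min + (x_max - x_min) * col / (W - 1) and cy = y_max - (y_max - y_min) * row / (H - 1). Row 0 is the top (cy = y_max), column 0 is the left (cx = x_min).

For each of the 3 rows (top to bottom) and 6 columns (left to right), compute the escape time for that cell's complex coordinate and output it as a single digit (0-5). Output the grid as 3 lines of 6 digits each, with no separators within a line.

(row=0, col=0): c = -0.2200 + 0.4000i → escape time 5
(row=0, col=1): c = 0.0120 + 0.4000i → escape time 5
(row=0, col=2): c = 0.2440 + 0.4000i → escape time 5
(row=0, col=3): c = 0.4760 + 0.4000i → escape time 5
(row=0, col=4): c = 0.7080 + 0.4000i → escape time 3
(row=0, col=5): c = 0.9400 + 0.4000i → escape time 2
(row=1, col=0): c = -0.2200 + -0.5050i → escape time 5
(row=1, col=1): c = 0.0120 + -0.5050i → escape time 5
(row=1, col=2): c = 0.2440 + -0.5050i → escape time 5
(row=1, col=3): c = 0.4760 + -0.5050i → escape time 5
(row=1, col=4): c = 0.7080 + -0.5050i → escape time 3
(row=1, col=5): c = 0.9400 + -0.5050i → escape time 2
(row=2, col=0): c = -0.2200 + -1.4100i → escape time 2
(row=2, col=1): c = 0.0120 + -1.4100i → escape time 2
(row=2, col=2): c = 0.2440 + -1.4100i → escape time 2
(row=2, col=3): c = 0.4760 + -1.4100i → escape time 2
(row=2, col=4): c = 0.7080 + -1.4100i → escape time 2
(row=2, col=5): c = 0.9400 + -1.4100i → escape time 2

Answer: 555532
555532
222222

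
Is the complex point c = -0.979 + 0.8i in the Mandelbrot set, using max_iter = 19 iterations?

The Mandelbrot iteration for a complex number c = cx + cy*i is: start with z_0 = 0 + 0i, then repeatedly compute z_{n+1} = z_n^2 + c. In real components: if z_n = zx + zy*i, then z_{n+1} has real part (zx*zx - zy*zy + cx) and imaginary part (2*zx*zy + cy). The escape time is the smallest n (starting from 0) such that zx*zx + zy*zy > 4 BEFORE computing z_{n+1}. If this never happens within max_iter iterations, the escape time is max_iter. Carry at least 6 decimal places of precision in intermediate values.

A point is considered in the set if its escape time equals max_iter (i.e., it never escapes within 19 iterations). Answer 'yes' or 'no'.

Answer: no

Derivation:
z_0 = 0 + 0i, c = -0.9790 + 0.8000i
Iter 1: z = -0.9790 + 0.8000i, |z|^2 = 1.5984
Iter 2: z = -0.6606 + -0.7664i, |z|^2 = 1.0237
Iter 3: z = -1.1300 + 1.8125i, |z|^2 = 4.5621
Escaped at iteration 3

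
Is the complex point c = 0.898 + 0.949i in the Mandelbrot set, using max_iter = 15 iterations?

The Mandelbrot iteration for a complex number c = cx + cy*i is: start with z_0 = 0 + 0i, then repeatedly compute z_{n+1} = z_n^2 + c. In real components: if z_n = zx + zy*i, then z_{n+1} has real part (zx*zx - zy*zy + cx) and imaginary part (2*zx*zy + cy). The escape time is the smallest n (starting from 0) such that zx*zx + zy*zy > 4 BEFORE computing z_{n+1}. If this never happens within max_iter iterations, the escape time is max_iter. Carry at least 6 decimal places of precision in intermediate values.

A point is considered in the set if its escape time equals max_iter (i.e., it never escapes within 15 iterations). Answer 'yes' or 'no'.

z_0 = 0 + 0i, c = 0.8980 + 0.9490i
Iter 1: z = 0.8980 + 0.9490i, |z|^2 = 1.7070
Iter 2: z = 0.8038 + 2.6534i, |z|^2 = 7.6867
Escaped at iteration 2

Answer: no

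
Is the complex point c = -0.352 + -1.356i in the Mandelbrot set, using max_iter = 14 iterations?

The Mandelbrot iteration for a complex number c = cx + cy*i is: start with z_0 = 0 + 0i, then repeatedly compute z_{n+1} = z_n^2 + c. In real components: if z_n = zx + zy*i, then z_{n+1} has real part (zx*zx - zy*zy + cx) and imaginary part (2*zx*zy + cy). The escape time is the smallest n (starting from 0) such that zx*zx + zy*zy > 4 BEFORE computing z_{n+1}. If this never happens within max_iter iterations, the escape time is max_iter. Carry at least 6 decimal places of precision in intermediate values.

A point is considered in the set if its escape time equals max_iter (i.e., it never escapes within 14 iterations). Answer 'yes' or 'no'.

z_0 = 0 + 0i, c = -0.3520 + -1.3560i
Iter 1: z = -0.3520 + -1.3560i, |z|^2 = 1.9626
Iter 2: z = -2.0668 + -0.4014i, |z|^2 = 4.4329
Escaped at iteration 2

Answer: no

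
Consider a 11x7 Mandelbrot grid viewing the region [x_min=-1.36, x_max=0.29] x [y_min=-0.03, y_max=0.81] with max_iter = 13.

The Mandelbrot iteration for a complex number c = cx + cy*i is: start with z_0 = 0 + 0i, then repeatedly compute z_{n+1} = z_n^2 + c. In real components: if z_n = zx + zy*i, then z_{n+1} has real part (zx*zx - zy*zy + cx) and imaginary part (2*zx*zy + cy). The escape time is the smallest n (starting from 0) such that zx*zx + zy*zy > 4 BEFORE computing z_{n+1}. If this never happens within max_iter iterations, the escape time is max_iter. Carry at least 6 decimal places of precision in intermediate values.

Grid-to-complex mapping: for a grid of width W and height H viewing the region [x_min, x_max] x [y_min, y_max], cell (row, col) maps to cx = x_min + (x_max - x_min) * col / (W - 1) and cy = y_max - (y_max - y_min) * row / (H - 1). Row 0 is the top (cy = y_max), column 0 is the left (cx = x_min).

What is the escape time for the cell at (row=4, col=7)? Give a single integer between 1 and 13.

Answer: 13

Derivation:
z_0 = 0 + 0i, c = -0.2050 + 0.2500i
Iter 1: z = -0.2050 + 0.2500i, |z|^2 = 0.1045
Iter 2: z = -0.2255 + 0.1475i, |z|^2 = 0.0726
Iter 3: z = -0.1759 + 0.1835i, |z|^2 = 0.0646
Iter 4: z = -0.2077 + 0.1854i, |z|^2 = 0.0775
Iter 5: z = -0.1962 + 0.1730i, |z|^2 = 0.0684
Iter 6: z = -0.1964 + 0.1821i, |z|^2 = 0.0717
Iter 7: z = -0.1996 + 0.1785i, |z|^2 = 0.0717
Iter 8: z = -0.1970 + 0.1788i, |z|^2 = 0.0708
Iter 9: z = -0.1981 + 0.1796i, |z|^2 = 0.0715
Iter 10: z = -0.1980 + 0.1788i, |z|^2 = 0.0712
Iter 11: z = -0.1978 + 0.1792i, |z|^2 = 0.0712
Iter 12: z = -0.1980 + 0.1791i, |z|^2 = 0.0713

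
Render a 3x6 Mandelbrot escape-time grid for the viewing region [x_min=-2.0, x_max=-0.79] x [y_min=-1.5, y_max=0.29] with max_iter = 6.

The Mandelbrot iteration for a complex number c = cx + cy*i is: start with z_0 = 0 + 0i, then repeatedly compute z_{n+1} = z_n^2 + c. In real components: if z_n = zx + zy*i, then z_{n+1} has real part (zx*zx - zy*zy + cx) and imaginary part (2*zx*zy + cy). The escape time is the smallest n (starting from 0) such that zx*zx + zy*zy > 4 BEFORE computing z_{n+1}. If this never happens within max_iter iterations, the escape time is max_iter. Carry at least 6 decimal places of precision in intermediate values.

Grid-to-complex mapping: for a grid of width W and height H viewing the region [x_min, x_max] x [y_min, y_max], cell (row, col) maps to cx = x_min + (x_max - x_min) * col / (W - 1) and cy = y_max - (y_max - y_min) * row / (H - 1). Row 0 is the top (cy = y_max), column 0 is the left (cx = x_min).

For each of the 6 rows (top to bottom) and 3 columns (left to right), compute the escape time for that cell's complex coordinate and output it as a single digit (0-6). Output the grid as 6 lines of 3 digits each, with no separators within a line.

Answer: 156
166
146
134
123
112

Derivation:
(row=0, col=0): c = -2.0000 + 0.2900i → escape time 1
(row=0, col=1): c = -1.3950 + 0.2900i → escape time 5
(row=0, col=2): c = -0.7900 + 0.2900i → escape time 6
(row=1, col=0): c = -2.0000 + -0.0680i → escape time 1
(row=1, col=1): c = -1.3950 + -0.0680i → escape time 6
(row=1, col=2): c = -0.7900 + -0.0680i → escape time 6
(row=2, col=0): c = -2.0000 + -0.4260i → escape time 1
(row=2, col=1): c = -1.3950 + -0.4260i → escape time 4
(row=2, col=2): c = -0.7900 + -0.4260i → escape time 6
(row=3, col=0): c = -2.0000 + -0.7840i → escape time 1
(row=3, col=1): c = -1.3950 + -0.7840i → escape time 3
(row=3, col=2): c = -0.7900 + -0.7840i → escape time 4
(row=4, col=0): c = -2.0000 + -1.1420i → escape time 1
(row=4, col=1): c = -1.3950 + -1.1420i → escape time 2
(row=4, col=2): c = -0.7900 + -1.1420i → escape time 3
(row=5, col=0): c = -2.0000 + -1.5000i → escape time 1
(row=5, col=1): c = -1.3950 + -1.5000i → escape time 1
(row=5, col=2): c = -0.7900 + -1.5000i → escape time 2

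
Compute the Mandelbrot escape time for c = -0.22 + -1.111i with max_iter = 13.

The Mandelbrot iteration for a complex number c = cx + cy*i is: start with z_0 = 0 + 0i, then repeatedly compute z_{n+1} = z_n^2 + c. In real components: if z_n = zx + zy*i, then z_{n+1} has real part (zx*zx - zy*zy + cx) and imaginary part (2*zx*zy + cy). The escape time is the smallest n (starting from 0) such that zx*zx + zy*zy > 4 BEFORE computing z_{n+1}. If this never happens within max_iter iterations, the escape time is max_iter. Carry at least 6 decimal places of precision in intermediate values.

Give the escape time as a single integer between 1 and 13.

z_0 = 0 + 0i, c = -0.2200 + -1.1110i
Iter 1: z = -0.2200 + -1.1110i, |z|^2 = 1.2827
Iter 2: z = -1.4059 + -0.6222i, |z|^2 = 2.3637
Iter 3: z = 1.3695 + 0.6384i, |z|^2 = 2.2832
Iter 4: z = 1.2480 + 0.6377i, |z|^2 = 1.9642
Iter 5: z = 0.9310 + 0.4806i, |z|^2 = 1.0978
Iter 6: z = 0.4157 + -0.2160i, |z|^2 = 0.2195
Iter 7: z = -0.0938 + -1.2906i, |z|^2 = 1.6745
Iter 8: z = -1.8769 + -0.8688i, |z|^2 = 4.2775
Escaped at iteration 8

Answer: 8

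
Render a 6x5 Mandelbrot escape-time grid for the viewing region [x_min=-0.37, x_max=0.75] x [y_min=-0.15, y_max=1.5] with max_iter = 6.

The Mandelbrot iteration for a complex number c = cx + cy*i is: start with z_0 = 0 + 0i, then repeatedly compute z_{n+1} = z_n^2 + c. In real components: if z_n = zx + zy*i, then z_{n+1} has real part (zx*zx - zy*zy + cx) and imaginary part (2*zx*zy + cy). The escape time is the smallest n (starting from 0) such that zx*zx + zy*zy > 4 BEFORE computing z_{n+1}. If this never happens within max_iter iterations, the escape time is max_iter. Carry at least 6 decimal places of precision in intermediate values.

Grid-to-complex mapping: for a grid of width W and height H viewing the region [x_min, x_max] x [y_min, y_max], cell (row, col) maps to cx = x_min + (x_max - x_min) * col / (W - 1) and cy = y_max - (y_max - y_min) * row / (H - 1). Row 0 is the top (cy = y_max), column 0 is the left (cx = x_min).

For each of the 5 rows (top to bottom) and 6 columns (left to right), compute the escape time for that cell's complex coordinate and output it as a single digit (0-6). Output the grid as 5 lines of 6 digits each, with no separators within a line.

Answer: 222222
464322
666633
666653
666653

Derivation:
(row=0, col=0): c = -0.3700 + 1.5000i → escape time 2
(row=0, col=1): c = -0.1460 + 1.5000i → escape time 2
(row=0, col=2): c = 0.0780 + 1.5000i → escape time 2
(row=0, col=3): c = 0.3020 + 1.5000i → escape time 2
(row=0, col=4): c = 0.5260 + 1.5000i → escape time 2
(row=0, col=5): c = 0.7500 + 1.5000i → escape time 2
(row=1, col=0): c = -0.3700 + 1.0875i → escape time 4
(row=1, col=1): c = -0.1460 + 1.0875i → escape time 6
(row=1, col=2): c = 0.0780 + 1.0875i → escape time 4
(row=1, col=3): c = 0.3020 + 1.0875i → escape time 3
(row=1, col=4): c = 0.5260 + 1.0875i → escape time 2
(row=1, col=5): c = 0.7500 + 1.0875i → escape time 2
(row=2, col=0): c = -0.3700 + 0.6750i → escape time 6
(row=2, col=1): c = -0.1460 + 0.6750i → escape time 6
(row=2, col=2): c = 0.0780 + 0.6750i → escape time 6
(row=2, col=3): c = 0.3020 + 0.6750i → escape time 6
(row=2, col=4): c = 0.5260 + 0.6750i → escape time 3
(row=2, col=5): c = 0.7500 + 0.6750i → escape time 3
(row=3, col=0): c = -0.3700 + 0.2625i → escape time 6
(row=3, col=1): c = -0.1460 + 0.2625i → escape time 6
(row=3, col=2): c = 0.0780 + 0.2625i → escape time 6
(row=3, col=3): c = 0.3020 + 0.2625i → escape time 6
(row=3, col=4): c = 0.5260 + 0.2625i → escape time 5
(row=3, col=5): c = 0.7500 + 0.2625i → escape time 3
(row=4, col=0): c = -0.3700 + -0.1500i → escape time 6
(row=4, col=1): c = -0.1460 + -0.1500i → escape time 6
(row=4, col=2): c = 0.0780 + -0.1500i → escape time 6
(row=4, col=3): c = 0.3020 + -0.1500i → escape time 6
(row=4, col=4): c = 0.5260 + -0.1500i → escape time 5
(row=4, col=5): c = 0.7500 + -0.1500i → escape time 3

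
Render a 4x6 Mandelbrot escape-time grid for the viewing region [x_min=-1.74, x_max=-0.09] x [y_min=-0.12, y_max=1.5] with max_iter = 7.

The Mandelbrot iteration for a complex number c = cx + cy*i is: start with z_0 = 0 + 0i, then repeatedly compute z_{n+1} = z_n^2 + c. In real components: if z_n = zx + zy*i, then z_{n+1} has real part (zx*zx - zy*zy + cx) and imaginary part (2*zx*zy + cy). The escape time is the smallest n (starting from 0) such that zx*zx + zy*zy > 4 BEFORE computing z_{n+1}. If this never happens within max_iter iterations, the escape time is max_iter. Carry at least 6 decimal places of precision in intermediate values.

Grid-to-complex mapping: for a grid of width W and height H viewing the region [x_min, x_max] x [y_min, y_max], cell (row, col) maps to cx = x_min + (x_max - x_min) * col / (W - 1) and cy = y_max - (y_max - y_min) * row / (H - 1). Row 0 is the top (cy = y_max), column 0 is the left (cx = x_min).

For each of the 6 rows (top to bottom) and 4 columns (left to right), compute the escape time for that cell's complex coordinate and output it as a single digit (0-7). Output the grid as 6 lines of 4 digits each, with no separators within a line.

(row=0, col=0): c = -1.7400 + 1.5000i → escape time 1
(row=0, col=1): c = -1.1900 + 1.5000i → escape time 2
(row=0, col=2): c = -0.6400 + 1.5000i → escape time 2
(row=0, col=3): c = -0.0900 + 1.5000i → escape time 2
(row=1, col=0): c = -1.7400 + 1.1760i → escape time 1
(row=1, col=1): c = -1.1900 + 1.1760i → escape time 3
(row=1, col=2): c = -0.6400 + 1.1760i → escape time 3
(row=1, col=3): c = -0.0900 + 1.1760i → escape time 4
(row=2, col=0): c = -1.7400 + 0.8520i → escape time 2
(row=2, col=1): c = -1.1900 + 0.8520i → escape time 3
(row=2, col=2): c = -0.6400 + 0.8520i → escape time 4
(row=2, col=3): c = -0.0900 + 0.8520i → escape time 7
(row=3, col=0): c = -1.7400 + 0.5280i → escape time 3
(row=3, col=1): c = -1.1900 + 0.5280i → escape time 4
(row=3, col=2): c = -0.6400 + 0.5280i → escape time 7
(row=3, col=3): c = -0.0900 + 0.5280i → escape time 7
(row=4, col=0): c = -1.7400 + 0.2040i → escape time 4
(row=4, col=1): c = -1.1900 + 0.2040i → escape time 7
(row=4, col=2): c = -0.6400 + 0.2040i → escape time 7
(row=4, col=3): c = -0.0900 + 0.2040i → escape time 7
(row=5, col=0): c = -1.7400 + -0.1200i → escape time 4
(row=5, col=1): c = -1.1900 + -0.1200i → escape time 7
(row=5, col=2): c = -0.6400 + -0.1200i → escape time 7
(row=5, col=3): c = -0.0900 + -0.1200i → escape time 7

Answer: 1222
1334
2347
3477
4777
4777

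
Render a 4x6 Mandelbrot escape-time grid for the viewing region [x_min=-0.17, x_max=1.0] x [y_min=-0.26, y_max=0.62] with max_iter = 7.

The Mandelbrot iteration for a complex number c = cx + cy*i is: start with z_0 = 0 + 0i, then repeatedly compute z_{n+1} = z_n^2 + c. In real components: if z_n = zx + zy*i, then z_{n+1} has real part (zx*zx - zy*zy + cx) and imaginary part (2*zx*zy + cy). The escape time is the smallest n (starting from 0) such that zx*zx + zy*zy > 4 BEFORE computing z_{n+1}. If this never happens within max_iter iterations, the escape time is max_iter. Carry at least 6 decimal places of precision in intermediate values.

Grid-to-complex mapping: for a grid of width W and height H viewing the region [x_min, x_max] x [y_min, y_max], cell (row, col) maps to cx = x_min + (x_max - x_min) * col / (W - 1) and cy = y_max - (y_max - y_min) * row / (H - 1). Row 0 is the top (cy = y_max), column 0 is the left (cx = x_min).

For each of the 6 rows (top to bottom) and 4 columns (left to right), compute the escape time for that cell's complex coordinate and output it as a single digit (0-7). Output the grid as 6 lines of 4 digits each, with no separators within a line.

(row=0, col=0): c = -0.1700 + 0.6200i → escape time 7
(row=0, col=1): c = 0.2200 + 0.6200i → escape time 7
(row=0, col=2): c = 0.6100 + 0.6200i → escape time 3
(row=0, col=3): c = 1.0000 + 0.6200i → escape time 2
(row=1, col=0): c = -0.1700 + 0.4440i → escape time 7
(row=1, col=1): c = 0.2200 + 0.4440i → escape time 7
(row=1, col=2): c = 0.6100 + 0.4440i → escape time 3
(row=1, col=3): c = 1.0000 + 0.4440i → escape time 2
(row=2, col=0): c = -0.1700 + 0.2680i → escape time 7
(row=2, col=1): c = 0.2200 + 0.2680i → escape time 7
(row=2, col=2): c = 0.6100 + 0.2680i → escape time 4
(row=2, col=3): c = 1.0000 + 0.2680i → escape time 2
(row=3, col=0): c = -0.1700 + 0.0920i → escape time 7
(row=3, col=1): c = 0.2200 + 0.0920i → escape time 7
(row=3, col=2): c = 0.6100 + 0.0920i → escape time 4
(row=3, col=3): c = 1.0000 + 0.0920i → escape time 2
(row=4, col=0): c = -0.1700 + -0.0840i → escape time 7
(row=4, col=1): c = 0.2200 + -0.0840i → escape time 7
(row=4, col=2): c = 0.6100 + -0.0840i → escape time 4
(row=4, col=3): c = 1.0000 + -0.0840i → escape time 2
(row=5, col=0): c = -0.1700 + -0.2600i → escape time 7
(row=5, col=1): c = 0.2200 + -0.2600i → escape time 7
(row=5, col=2): c = 0.6100 + -0.2600i → escape time 4
(row=5, col=3): c = 1.0000 + -0.2600i → escape time 2

Answer: 7732
7732
7742
7742
7742
7742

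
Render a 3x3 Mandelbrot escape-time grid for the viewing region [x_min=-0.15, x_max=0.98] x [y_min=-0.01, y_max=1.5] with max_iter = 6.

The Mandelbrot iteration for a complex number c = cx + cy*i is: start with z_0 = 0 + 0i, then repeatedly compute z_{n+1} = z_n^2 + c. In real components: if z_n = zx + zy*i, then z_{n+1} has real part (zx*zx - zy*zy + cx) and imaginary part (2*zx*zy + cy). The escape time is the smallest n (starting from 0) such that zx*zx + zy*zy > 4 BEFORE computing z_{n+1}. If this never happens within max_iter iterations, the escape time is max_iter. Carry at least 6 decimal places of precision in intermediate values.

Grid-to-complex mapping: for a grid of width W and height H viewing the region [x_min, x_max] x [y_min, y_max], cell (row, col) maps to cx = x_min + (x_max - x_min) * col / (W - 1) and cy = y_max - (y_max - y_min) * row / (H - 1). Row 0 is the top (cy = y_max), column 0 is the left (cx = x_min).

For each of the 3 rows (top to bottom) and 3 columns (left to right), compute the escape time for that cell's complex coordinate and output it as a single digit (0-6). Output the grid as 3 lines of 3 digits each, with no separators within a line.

Answer: 222
642
663

Derivation:
(row=0, col=0): c = -0.1500 + 1.5000i → escape time 2
(row=0, col=1): c = 0.4150 + 1.5000i → escape time 2
(row=0, col=2): c = 0.9800 + 1.5000i → escape time 2
(row=1, col=0): c = -0.1500 + 0.7450i → escape time 6
(row=1, col=1): c = 0.4150 + 0.7450i → escape time 4
(row=1, col=2): c = 0.9800 + 0.7450i → escape time 2
(row=2, col=0): c = -0.1500 + -0.0100i → escape time 6
(row=2, col=1): c = 0.4150 + -0.0100i → escape time 6
(row=2, col=2): c = 0.9800 + -0.0100i → escape time 3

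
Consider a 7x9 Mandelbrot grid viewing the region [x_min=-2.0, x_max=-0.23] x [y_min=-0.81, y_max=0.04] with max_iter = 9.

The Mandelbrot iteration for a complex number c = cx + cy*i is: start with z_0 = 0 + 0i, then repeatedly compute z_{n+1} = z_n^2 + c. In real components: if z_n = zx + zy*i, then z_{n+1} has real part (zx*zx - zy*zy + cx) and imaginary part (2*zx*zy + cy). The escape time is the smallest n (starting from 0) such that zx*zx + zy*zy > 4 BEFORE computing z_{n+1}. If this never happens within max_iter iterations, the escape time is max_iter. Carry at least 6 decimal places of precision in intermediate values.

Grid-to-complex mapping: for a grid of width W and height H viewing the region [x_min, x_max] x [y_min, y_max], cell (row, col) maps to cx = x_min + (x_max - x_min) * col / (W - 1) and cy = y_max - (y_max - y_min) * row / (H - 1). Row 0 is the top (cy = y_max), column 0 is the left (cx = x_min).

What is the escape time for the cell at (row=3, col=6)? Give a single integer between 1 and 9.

Answer: 9

Derivation:
z_0 = 0 + 0i, c = -0.2300 + -0.2788i
Iter 1: z = -0.2300 + -0.2788i, |z|^2 = 0.1306
Iter 2: z = -0.2548 + -0.1505i, |z|^2 = 0.0876
Iter 3: z = -0.1877 + -0.2020i, |z|^2 = 0.0761
Iter 4: z = -0.2356 + -0.2029i, |z|^2 = 0.0967
Iter 5: z = -0.2157 + -0.1832i, |z|^2 = 0.0801
Iter 6: z = -0.2170 + -0.1997i, |z|^2 = 0.0870
Iter 7: z = -0.2228 + -0.1920i, |z|^2 = 0.0865
Iter 8: z = -0.2172 + -0.1932i, |z|^2 = 0.0845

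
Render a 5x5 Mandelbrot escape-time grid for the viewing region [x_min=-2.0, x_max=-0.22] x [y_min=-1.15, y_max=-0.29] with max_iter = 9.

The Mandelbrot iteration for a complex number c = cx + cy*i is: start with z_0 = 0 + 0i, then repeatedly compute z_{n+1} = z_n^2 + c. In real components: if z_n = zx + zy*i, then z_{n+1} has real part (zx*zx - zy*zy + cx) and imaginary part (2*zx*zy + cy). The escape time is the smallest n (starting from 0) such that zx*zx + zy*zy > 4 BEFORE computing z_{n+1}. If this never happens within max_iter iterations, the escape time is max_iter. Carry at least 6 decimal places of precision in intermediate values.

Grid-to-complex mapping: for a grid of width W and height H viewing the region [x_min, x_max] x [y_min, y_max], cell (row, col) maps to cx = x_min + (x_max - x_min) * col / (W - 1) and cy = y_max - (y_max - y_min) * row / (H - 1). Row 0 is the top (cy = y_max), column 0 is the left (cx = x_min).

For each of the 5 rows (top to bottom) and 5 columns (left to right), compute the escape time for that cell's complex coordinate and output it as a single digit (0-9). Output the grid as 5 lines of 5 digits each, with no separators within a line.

Answer: 14999
13599
13359
13347
12334

Derivation:
(row=0, col=0): c = -2.0000 + -0.2900i → escape time 1
(row=0, col=1): c = -1.5550 + -0.2900i → escape time 4
(row=0, col=2): c = -1.1100 + -0.2900i → escape time 9
(row=0, col=3): c = -0.6650 + -0.2900i → escape time 9
(row=0, col=4): c = -0.2200 + -0.2900i → escape time 9
(row=1, col=0): c = -2.0000 + -0.5050i → escape time 1
(row=1, col=1): c = -1.5550 + -0.5050i → escape time 3
(row=1, col=2): c = -1.1100 + -0.5050i → escape time 5
(row=1, col=3): c = -0.6650 + -0.5050i → escape time 9
(row=1, col=4): c = -0.2200 + -0.5050i → escape time 9
(row=2, col=0): c = -2.0000 + -0.7200i → escape time 1
(row=2, col=1): c = -1.5550 + -0.7200i → escape time 3
(row=2, col=2): c = -1.1100 + -0.7200i → escape time 3
(row=2, col=3): c = -0.6650 + -0.7200i → escape time 5
(row=2, col=4): c = -0.2200 + -0.7200i → escape time 9
(row=3, col=0): c = -2.0000 + -0.9350i → escape time 1
(row=3, col=1): c = -1.5550 + -0.9350i → escape time 3
(row=3, col=2): c = -1.1100 + -0.9350i → escape time 3
(row=3, col=3): c = -0.6650 + -0.9350i → escape time 4
(row=3, col=4): c = -0.2200 + -0.9350i → escape time 7
(row=4, col=0): c = -2.0000 + -1.1500i → escape time 1
(row=4, col=1): c = -1.5550 + -1.1500i → escape time 2
(row=4, col=2): c = -1.1100 + -1.1500i → escape time 3
(row=4, col=3): c = -0.6650 + -1.1500i → escape time 3
(row=4, col=4): c = -0.2200 + -1.1500i → escape time 4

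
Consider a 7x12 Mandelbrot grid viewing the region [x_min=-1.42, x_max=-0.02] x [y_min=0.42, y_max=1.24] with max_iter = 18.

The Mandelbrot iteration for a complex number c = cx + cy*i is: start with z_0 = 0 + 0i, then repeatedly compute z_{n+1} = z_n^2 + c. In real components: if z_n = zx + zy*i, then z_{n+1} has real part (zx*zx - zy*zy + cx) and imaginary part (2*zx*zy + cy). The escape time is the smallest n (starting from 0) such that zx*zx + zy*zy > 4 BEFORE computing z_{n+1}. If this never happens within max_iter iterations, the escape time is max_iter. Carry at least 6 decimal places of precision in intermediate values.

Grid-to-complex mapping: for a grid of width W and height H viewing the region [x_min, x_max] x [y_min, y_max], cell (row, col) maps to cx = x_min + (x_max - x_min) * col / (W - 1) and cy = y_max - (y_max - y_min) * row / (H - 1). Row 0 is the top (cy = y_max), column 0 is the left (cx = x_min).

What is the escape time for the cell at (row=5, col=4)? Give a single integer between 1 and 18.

z_0 = 0 + 0i, c = -0.4867 + 0.8673i
Iter 1: z = -0.4867 + 0.8673i, |z|^2 = 0.9890
Iter 2: z = -1.0020 + 0.0231i, |z|^2 = 1.0045
Iter 3: z = 0.5168 + 0.8209i, |z|^2 = 0.9410
Iter 4: z = -0.8935 + 1.7157i, |z|^2 = 3.7421
Iter 5: z = -2.6320 + -2.1989i, |z|^2 = 11.7625
Escaped at iteration 5

Answer: 5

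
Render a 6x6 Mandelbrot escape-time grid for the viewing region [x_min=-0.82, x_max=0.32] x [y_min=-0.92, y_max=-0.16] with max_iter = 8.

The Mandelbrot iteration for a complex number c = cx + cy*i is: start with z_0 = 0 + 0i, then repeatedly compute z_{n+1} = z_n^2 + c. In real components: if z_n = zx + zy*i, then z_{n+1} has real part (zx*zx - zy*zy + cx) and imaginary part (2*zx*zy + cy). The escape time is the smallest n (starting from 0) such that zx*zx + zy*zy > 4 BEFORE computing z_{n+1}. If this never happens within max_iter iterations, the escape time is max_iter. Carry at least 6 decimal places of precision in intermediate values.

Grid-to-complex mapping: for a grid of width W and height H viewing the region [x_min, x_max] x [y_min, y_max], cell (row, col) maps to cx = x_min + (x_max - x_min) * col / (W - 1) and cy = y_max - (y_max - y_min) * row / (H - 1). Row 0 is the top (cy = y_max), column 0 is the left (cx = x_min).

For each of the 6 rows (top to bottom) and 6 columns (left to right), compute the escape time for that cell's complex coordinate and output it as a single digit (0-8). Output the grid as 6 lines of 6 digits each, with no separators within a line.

(row=0, col=0): c = -0.8200 + -0.1600i → escape time 8
(row=0, col=1): c = -0.5920 + -0.1600i → escape time 8
(row=0, col=2): c = -0.3640 + -0.1600i → escape time 8
(row=0, col=3): c = -0.1360 + -0.1600i → escape time 8
(row=0, col=4): c = 0.0920 + -0.1600i → escape time 8
(row=0, col=5): c = 0.3200 + -0.1600i → escape time 8
(row=1, col=0): c = -0.8200 + -0.3120i → escape time 8
(row=1, col=1): c = -0.5920 + -0.3120i → escape time 8
(row=1, col=2): c = -0.3640 + -0.3120i → escape time 8
(row=1, col=3): c = -0.1360 + -0.3120i → escape time 8
(row=1, col=4): c = 0.0920 + -0.3120i → escape time 8
(row=1, col=5): c = 0.3200 + -0.3120i → escape time 8
(row=2, col=0): c = -0.8200 + -0.4640i → escape time 6
(row=2, col=1): c = -0.5920 + -0.4640i → escape time 8
(row=2, col=2): c = -0.3640 + -0.4640i → escape time 8
(row=2, col=3): c = -0.1360 + -0.4640i → escape time 8
(row=2, col=4): c = 0.0920 + -0.4640i → escape time 8
(row=2, col=5): c = 0.3200 + -0.4640i → escape time 8
(row=3, col=0): c = -0.8200 + -0.6160i → escape time 5
(row=3, col=1): c = -0.5920 + -0.6160i → escape time 8
(row=3, col=2): c = -0.3640 + -0.6160i → escape time 8
(row=3, col=3): c = -0.1360 + -0.6160i → escape time 8
(row=3, col=4): c = 0.0920 + -0.6160i → escape time 8
(row=3, col=5): c = 0.3200 + -0.6160i → escape time 8
(row=4, col=0): c = -0.8200 + -0.7680i → escape time 4
(row=4, col=1): c = -0.5920 + -0.7680i → escape time 5
(row=4, col=2): c = -0.3640 + -0.7680i → escape time 7
(row=4, col=3): c = -0.1360 + -0.7680i → escape time 8
(row=4, col=4): c = 0.0920 + -0.7680i → escape time 7
(row=4, col=5): c = 0.3200 + -0.7680i → escape time 5
(row=5, col=0): c = -0.8200 + -0.9200i → escape time 3
(row=5, col=1): c = -0.5920 + -0.9200i → escape time 4
(row=5, col=2): c = -0.3640 + -0.9200i → escape time 5
(row=5, col=3): c = -0.1360 + -0.9200i → escape time 8
(row=5, col=4): c = 0.0920 + -0.9200i → escape time 5
(row=5, col=5): c = 0.3200 + -0.9200i → escape time 4

Answer: 888888
888888
688888
588888
457875
345854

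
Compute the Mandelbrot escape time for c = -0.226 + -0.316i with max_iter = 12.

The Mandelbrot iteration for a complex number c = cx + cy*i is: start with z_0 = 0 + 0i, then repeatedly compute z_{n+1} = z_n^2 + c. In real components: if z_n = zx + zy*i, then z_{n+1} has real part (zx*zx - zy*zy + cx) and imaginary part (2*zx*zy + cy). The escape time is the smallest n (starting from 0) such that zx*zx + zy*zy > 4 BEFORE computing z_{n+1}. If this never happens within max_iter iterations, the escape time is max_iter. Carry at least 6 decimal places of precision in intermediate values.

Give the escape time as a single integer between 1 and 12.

Answer: 12

Derivation:
z_0 = 0 + 0i, c = -0.2260 + -0.3160i
Iter 1: z = -0.2260 + -0.3160i, |z|^2 = 0.1509
Iter 2: z = -0.2748 + -0.1732i, |z|^2 = 0.1055
Iter 3: z = -0.1805 + -0.2208i, |z|^2 = 0.0813
Iter 4: z = -0.2422 + -0.2363i, |z|^2 = 0.1145
Iter 5: z = -0.2232 + -0.2015i, |z|^2 = 0.0904
Iter 6: z = -0.2168 + -0.2260i, |z|^2 = 0.0981
Iter 7: z = -0.2301 + -0.2180i, |z|^2 = 0.1005
Iter 8: z = -0.2206 + -0.2157i, |z|^2 = 0.0952
Iter 9: z = -0.2239 + -0.2208i, |z|^2 = 0.0989
Iter 10: z = -0.2247 + -0.2171i, |z|^2 = 0.0976
Iter 11: z = -0.2227 + -0.2184i, |z|^2 = 0.0973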